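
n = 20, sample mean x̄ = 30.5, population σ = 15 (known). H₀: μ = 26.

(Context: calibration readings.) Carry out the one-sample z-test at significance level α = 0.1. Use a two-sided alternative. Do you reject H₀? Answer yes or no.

reject H₀: no

SE = σ/√n = 15/√20 = 3.3541
z = (x̄−μ₀)/SE = (30.5−26)/3.3541 = 1.3416
p-value (two-sided) = 0.17971
At α=0.1: p ≥ α → fail to reject H₀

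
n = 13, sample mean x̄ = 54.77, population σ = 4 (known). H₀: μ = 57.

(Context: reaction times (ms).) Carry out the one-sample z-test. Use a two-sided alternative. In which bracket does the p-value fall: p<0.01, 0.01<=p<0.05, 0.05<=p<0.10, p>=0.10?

p-value bracket: 0.01<=p<0.05

SE = σ/√n = 4/√13 = 1.1094
z = (x̄−μ₀)/SE = (54.77−57)/1.1094 = -2.0101
p-value (two-sided) = 0.04442
→ bracket: 0.01<=p<0.05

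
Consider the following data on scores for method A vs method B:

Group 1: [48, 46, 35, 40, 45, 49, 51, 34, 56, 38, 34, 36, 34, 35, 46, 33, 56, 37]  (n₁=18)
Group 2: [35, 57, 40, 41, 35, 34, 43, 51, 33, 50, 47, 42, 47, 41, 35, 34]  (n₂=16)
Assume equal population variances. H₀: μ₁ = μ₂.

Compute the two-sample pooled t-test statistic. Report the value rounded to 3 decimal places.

x̄₁=41.833, s₁=7.861, n₁=18
x̄₂=41.562, s₂=7.211, n₂=16
s_p² = [17·7.861² + 15·7.211²]/32 = 57.2012
SE = √(s_p²·(1/18+1/16)) = 2.5986
t = (41.833−41.562)/2.5986 = 0.1042
df = 32

test statistic = 0.104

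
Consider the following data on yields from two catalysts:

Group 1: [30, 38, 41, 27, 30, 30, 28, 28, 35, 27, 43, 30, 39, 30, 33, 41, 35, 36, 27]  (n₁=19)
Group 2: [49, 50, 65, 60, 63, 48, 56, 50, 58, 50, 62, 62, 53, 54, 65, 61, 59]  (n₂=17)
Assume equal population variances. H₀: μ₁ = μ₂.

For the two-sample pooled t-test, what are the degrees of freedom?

degrees of freedom = 34

df = n₁ + n₂ − 2 = 19 + 17 − 2 = 34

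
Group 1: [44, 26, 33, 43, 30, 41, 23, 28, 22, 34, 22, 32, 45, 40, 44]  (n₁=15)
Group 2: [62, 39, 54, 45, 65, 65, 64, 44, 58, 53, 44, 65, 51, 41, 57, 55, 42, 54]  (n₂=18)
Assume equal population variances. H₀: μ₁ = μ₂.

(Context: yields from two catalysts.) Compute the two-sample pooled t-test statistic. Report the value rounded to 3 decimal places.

test statistic = -6.330

x̄₁=33.800, s₁=8.521, n₁=15
x̄₂=53.222, s₂=8.981, n₂=18
s_p² = [14·8.521² + 17·8.981²]/31 = 77.0165
SE = √(s_p²·(1/15+1/18)) = 3.0681
t = (33.800−53.222)/3.0681 = -6.3304
df = 31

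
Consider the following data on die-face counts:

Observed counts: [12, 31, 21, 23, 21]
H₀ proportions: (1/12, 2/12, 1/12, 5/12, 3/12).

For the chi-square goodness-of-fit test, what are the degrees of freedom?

df = k − 1 = 5 − 1 = 4

degrees of freedom = 4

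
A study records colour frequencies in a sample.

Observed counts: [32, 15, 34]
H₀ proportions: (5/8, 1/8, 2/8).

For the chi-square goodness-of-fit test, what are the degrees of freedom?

df = k − 1 = 3 − 1 = 2

degrees of freedom = 2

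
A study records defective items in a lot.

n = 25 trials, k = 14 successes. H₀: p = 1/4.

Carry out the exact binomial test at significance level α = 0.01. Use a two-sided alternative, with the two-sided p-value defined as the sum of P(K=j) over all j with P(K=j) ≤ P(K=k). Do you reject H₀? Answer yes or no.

reject H₀: yes

Exact binomial: n=25, k=14, p₀=1/4=0.2500
P(X=j) = C(n,j)·p₀^j·(1−p₀)^(n−j); p = Σ P(X=j) over j with P(X=j) ≤ P(X=14)
p-value (two-sided) = 0.00092
At α=0.01: p < α → reject H₀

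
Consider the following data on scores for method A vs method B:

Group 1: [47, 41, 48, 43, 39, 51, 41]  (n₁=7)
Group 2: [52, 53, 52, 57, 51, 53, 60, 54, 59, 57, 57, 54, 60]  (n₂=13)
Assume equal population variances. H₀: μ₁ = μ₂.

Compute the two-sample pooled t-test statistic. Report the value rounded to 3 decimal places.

test statistic = -6.463

x̄₁=44.286, s₁=4.424, n₁=7
x̄₂=55.308, s₂=3.172, n₂=13
s_p² = [6·4.424² + 12·3.172²]/18 = 13.2332
SE = √(s_p²·(1/7+1/13)) = 1.7054
t = (44.286−55.308)/1.7054 = -6.4630
df = 18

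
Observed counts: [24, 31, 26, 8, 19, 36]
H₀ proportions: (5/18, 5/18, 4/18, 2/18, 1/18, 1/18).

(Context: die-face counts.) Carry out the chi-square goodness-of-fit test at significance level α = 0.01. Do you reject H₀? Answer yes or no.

reject H₀: yes

n = 144; E_i = n·p_i = [40.00, 40.00, 32.00, 16.00, 8.00, 8.00]
χ² = (24−40.00)²/40.00 + (31−40.00)²/40.00 + (26−32.00)²/32.00 + (8−16.00)²/16.00 + (19−8.00)²/8.00 + (36−8.00)²/8.00 = 126.6750
df = 5
p-value (upper-tail) = 0.00000
At α=0.01: p < α → reject H₀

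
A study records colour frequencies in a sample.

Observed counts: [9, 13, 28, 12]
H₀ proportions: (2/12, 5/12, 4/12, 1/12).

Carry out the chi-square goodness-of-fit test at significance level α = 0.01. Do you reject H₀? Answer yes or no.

reject H₀: yes

n = 62; E_i = n·p_i = [10.33, 25.83, 20.67, 5.17]
χ² = (9−10.33)²/10.33 + (13−25.83)²/25.83 + (28−20.67)²/20.67 + (12−5.17)²/5.17 = 18.1871
df = 3
p-value (upper-tail) = 0.00040
At α=0.01: p < α → reject H₀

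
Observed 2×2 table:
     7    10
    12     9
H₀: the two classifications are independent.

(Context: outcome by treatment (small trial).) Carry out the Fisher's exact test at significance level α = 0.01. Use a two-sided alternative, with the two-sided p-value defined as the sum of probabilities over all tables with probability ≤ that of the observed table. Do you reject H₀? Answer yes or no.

reject H₀: no

Margins: r₁=17, r₂=21, c₁=19, c₂=19, n=38
p_obs = C(17,7)·C(21,12)/C(38,19); sum pmf over tables with pmf ≤ p_obs
p-value (two-sided) = 0.51481
At α=0.01: p ≥ α → fail to reject H₀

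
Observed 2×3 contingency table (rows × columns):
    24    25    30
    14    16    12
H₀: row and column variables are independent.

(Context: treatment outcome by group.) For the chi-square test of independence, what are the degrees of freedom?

degrees of freedom = 2

df = (r−1)(c−1) = (2−1)·(3−1) = 2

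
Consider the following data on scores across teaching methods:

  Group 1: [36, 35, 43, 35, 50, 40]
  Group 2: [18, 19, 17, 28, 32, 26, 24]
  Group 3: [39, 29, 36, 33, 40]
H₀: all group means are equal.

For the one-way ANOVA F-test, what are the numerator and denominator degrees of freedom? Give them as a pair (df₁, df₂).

k = 3 groups, N = 18 total
df = (k−1, N−k) = (3−1, 18−3) = (2, 15)

degrees of freedom = [2, 15]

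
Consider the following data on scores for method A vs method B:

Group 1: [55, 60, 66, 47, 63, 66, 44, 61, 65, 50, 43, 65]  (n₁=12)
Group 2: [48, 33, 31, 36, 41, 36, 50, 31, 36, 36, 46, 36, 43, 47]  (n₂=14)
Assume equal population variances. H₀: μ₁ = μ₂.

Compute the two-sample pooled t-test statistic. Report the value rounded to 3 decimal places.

test statistic = 5.899

x̄₁=57.083, s₁=8.888, n₁=12
x̄₂=39.286, s₂=6.462, n₂=14
s_p² = [11·8.888² + 13·6.462²]/24 = 58.8239
SE = √(s_p²·(1/12+1/14)) = 3.0172
t = (57.083−39.286)/3.0172 = 5.8987
df = 24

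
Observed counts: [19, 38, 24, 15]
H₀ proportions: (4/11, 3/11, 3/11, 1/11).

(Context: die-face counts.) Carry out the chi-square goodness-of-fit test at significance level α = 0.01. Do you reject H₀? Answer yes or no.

reject H₀: yes

n = 96; E_i = n·p_i = [34.91, 26.18, 26.18, 8.73]
χ² = (19−34.91)²/34.91 + (38−26.18)²/26.18 + (24−26.18)²/26.18 + (15−8.73)²/8.73 = 17.2752
df = 3
p-value (upper-tail) = 0.00062
At α=0.01: p < α → reject H₀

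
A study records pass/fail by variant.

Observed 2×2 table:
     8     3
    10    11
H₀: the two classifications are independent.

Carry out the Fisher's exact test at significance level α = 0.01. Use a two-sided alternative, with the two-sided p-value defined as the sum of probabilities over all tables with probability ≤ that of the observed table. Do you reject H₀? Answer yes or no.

Margins: r₁=11, r₂=21, c₁=18, c₂=14, n=32
p_obs = C(11,8)·C(21,10)/C(32,18); sum pmf over tables with pmf ≤ p_obs
p-value (two-sided) = 0.26564
At α=0.01: p ≥ α → fail to reject H₀

reject H₀: no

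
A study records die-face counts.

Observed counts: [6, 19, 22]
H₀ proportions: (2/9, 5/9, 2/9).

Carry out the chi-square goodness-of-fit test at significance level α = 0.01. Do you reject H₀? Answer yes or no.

n = 47; E_i = n·p_i = [10.44, 26.11, 10.44]
χ² = (6−10.44)²/10.44 + (19−26.11)²/26.11 + (22−10.44)²/10.44 = 16.6128
df = 2
p-value (upper-tail) = 0.00025
At α=0.01: p < α → reject H₀

reject H₀: yes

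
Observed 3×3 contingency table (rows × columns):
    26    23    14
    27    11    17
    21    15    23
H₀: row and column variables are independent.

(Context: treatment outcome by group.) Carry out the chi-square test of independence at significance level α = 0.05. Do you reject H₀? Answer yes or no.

Row totals [63, 55, 59], col totals [74, 49, 54], n=177
χ² = (26−26.34)²/26.34 + (23−17.44)²/17.44 + (14−19.22)²/19.22 + (27−22.99)²/22.99 + (11−15.23)²/15.23 + (17−16.78)²/16.78 + (21−24.67)²/24.67 + (15−16.33)²/16.33 + (23−18.00)²/18.00 = 7.1107
df = 4
p-value (upper-tail) = 0.13015
At α=0.05: p ≥ α → fail to reject H₀

reject H₀: no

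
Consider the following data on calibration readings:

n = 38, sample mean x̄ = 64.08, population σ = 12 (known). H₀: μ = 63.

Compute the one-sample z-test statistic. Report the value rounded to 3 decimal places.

test statistic = 0.555

SE = σ/√n = 12/√38 = 1.9467
z = (x̄−μ₀)/SE = (64.08−63)/1.9467 = 0.5548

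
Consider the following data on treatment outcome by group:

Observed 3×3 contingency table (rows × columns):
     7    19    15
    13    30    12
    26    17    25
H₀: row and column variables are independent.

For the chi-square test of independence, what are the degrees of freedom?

degrees of freedom = 4

df = (r−1)(c−1) = (3−1)·(3−1) = 4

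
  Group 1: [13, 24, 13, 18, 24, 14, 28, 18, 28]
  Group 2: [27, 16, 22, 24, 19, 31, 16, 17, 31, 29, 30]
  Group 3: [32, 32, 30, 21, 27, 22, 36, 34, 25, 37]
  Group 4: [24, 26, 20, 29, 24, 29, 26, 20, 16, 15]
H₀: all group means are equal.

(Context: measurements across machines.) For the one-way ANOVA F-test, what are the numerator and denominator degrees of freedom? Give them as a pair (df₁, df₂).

degrees of freedom = [3, 36]

k = 4 groups, N = 40 total
df = (k−1, N−k) = (4−1, 40−4) = (3, 36)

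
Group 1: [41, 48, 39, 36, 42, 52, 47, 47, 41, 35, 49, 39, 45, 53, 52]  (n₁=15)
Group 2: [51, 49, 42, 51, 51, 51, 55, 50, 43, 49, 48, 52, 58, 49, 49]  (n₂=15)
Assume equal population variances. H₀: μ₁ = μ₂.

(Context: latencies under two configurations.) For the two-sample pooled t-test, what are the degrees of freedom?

df = n₁ + n₂ − 2 = 15 + 15 − 2 = 28

degrees of freedom = 28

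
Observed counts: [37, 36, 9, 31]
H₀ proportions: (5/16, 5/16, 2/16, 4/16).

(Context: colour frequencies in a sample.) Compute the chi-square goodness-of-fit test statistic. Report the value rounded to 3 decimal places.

n = 113; E_i = n·p_i = [35.31, 35.31, 14.12, 28.25]
χ² = (37−35.31)²/35.31 + (36−35.31)²/35.31 + (9−14.12)²/14.12 + (31−28.25)²/28.25 = 2.2212
df = 3

test statistic = 2.221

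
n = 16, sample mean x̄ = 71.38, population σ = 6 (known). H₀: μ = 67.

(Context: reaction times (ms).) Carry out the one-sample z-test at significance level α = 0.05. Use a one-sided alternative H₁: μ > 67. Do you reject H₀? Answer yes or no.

SE = σ/√n = 6/√16 = 1.5000
z = (x̄−μ₀)/SE = (71.38−67)/1.5000 = 2.9200
p-value (one-sided, H₁ greater) = 0.00175
At α=0.05: p < α → reject H₀

reject H₀: yes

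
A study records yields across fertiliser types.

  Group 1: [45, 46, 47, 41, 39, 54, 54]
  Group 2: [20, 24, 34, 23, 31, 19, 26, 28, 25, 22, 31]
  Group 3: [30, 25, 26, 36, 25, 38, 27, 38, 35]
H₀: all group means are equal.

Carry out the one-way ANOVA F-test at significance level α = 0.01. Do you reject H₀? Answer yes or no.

Group means [46.57, 25.73, 31.11], grand mean 32.926
SSB = Σnᵢ(x̄ᵢ−x̄)² = 1903.067; SSW = ΣΣ(x−x̄ᵢ)² = 686.785
MSB = 1903.067/2 = 951.5334; MSW = 686.785/24 = 28.6160
F = MSB/MSW = 33.2517
df = (2, 24)
p-value (upper-tail) = 0.00000
At α=0.01: p < α → reject H₀

reject H₀: yes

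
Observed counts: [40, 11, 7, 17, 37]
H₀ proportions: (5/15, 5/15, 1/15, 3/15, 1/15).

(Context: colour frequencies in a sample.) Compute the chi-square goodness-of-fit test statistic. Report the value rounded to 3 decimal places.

test statistic = 136.911

n = 112; E_i = n·p_i = [37.33, 37.33, 7.47, 22.40, 7.47]
χ² = (40−37.33)²/37.33 + (11−37.33)²/37.33 + (7−7.47)²/7.47 + (17−22.40)²/22.40 + (37−7.47)²/7.47 = 136.9107
df = 4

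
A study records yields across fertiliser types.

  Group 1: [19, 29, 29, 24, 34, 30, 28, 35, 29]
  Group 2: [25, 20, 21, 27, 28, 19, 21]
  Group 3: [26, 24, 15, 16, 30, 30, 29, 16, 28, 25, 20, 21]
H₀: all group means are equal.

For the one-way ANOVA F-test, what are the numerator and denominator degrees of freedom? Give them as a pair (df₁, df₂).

k = 3 groups, N = 28 total
df = (k−1, N−k) = (3−1, 28−3) = (2, 25)

degrees of freedom = [2, 25]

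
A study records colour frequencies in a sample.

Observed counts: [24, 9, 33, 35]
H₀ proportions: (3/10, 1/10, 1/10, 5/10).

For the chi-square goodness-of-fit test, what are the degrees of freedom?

degrees of freedom = 3

df = k − 1 = 4 − 1 = 3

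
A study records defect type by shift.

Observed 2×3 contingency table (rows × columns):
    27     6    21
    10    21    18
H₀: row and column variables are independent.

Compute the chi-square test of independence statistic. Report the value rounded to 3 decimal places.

Row totals [54, 49], col totals [37, 27, 39], n=103
χ² = (27−19.40)²/19.40 + (6−14.16)²/14.16 + (21−20.45)²/20.45 + (10−17.60)²/17.60 + (21−12.84)²/12.84 + (18−18.55)²/18.55 = 16.1703
df = 2

test statistic = 16.170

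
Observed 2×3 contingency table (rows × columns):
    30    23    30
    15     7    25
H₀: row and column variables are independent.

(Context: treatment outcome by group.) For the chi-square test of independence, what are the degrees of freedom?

degrees of freedom = 2

df = (r−1)(c−1) = (2−1)·(3−1) = 2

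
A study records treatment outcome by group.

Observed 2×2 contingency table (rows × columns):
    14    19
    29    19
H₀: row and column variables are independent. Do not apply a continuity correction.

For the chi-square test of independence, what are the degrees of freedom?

df = (r−1)(c−1) = (2−1)·(2−1) = 1

degrees of freedom = 1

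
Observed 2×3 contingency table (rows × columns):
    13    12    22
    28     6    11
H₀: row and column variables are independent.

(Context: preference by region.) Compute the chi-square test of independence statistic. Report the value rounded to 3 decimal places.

Row totals [47, 45], col totals [41, 18, 33], n=92
χ² = (13−20.95)²/20.95 + (12−9.20)²/9.20 + (22−16.86)²/16.86 + (28−20.05)²/20.05 + (6−8.80)²/8.80 + (11−16.14)²/16.14 = 11.1162
df = 2

test statistic = 11.116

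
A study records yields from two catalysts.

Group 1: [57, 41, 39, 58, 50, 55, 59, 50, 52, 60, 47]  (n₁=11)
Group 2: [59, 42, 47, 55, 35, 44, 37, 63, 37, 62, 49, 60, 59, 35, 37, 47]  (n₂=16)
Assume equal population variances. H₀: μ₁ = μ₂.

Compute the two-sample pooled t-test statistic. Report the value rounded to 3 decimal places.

x̄₁=51.636, s₁=7.103, n₁=11
x̄₂=48.000, s₂=10.367, n₂=16
s_p² = [10·7.103² + 15·10.367²]/25 = 84.6618
SE = √(s_p²·(1/11+1/16)) = 3.6039
t = (51.636−48.000)/3.6039 = 1.0090
df = 25

test statistic = 1.009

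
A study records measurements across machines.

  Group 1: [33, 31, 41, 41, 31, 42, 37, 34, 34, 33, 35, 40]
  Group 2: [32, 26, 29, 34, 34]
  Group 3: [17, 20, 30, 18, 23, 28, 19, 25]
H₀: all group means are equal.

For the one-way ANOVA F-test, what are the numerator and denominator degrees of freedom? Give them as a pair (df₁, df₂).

degrees of freedom = [2, 22]

k = 3 groups, N = 25 total
df = (k−1, N−k) = (3−1, 25−3) = (2, 22)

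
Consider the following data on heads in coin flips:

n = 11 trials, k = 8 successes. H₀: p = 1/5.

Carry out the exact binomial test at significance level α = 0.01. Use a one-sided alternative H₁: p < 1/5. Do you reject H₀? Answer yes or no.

Exact binomial: n=11, k=8, p₀=1/5=0.2000
P(X≤8) from Σ C(n,i)·p₀^i·(1−p₀)^(n−i)
p-value (one-sided, H₁ less) = 0.99998
At α=0.01: p ≥ α → fail to reject H₀

reject H₀: no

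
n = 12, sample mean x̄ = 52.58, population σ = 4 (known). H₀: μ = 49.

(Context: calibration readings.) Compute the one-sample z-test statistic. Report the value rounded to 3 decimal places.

SE = σ/√n = 4/√12 = 1.1547
z = (x̄−μ₀)/SE = (52.58−49)/1.1547 = 3.1004

test statistic = 3.100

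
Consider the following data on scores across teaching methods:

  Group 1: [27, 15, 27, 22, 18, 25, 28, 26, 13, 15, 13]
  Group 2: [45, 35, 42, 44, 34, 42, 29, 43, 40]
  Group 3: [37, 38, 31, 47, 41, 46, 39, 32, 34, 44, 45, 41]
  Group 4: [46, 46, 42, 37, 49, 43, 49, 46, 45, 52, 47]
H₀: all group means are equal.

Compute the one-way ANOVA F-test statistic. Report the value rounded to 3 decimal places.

test statistic = 45.449

Group means [20.82, 39.33, 39.58, 45.64], grand mean 36.279
SSB = Σnᵢ(x̄ᵢ−x̄)² = 3807.553; SSW = ΣΣ(x−x̄ᵢ)² = 1089.098
MSB = 3807.553/3 = 1269.1842; MSW = 1089.098/39 = 27.9256
F = MSB/MSW = 45.4488
df = (3, 39)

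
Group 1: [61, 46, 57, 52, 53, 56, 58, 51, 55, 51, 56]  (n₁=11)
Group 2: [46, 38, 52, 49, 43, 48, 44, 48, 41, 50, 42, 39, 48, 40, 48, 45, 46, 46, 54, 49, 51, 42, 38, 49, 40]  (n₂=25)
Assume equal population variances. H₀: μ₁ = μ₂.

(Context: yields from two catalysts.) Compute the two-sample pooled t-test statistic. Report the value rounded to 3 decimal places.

x̄₁=54.182, s₁=4.119, n₁=11
x̄₂=45.440, s₂=4.547, n₂=25
s_p² = [10·4.119² + 24·4.547²]/34 = 19.5822
SE = √(s_p²·(1/11+1/25)) = 1.6011
t = (54.182−45.440)/1.6011 = 5.4599
df = 34

test statistic = 5.460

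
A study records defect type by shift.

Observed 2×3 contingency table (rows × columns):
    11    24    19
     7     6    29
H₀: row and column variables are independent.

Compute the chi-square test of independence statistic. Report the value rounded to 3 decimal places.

Row totals [54, 42], col totals [18, 30, 48], n=96
χ² = (11−10.12)²/10.12 + (24−16.88)²/16.88 + (19−27.00)²/27.00 + (7−7.88)²/7.88 + (6−13.12)²/13.12 + (29−21.00)²/21.00 = 12.4670
df = 2

test statistic = 12.467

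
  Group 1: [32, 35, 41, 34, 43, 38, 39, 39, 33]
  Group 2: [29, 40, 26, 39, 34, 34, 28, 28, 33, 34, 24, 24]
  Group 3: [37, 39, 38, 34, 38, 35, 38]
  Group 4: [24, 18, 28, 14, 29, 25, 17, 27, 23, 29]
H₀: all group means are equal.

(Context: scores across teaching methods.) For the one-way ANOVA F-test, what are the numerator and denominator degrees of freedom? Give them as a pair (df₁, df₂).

degrees of freedom = [3, 34]

k = 4 groups, N = 38 total
df = (k−1, N−k) = (4−1, 38−4) = (3, 34)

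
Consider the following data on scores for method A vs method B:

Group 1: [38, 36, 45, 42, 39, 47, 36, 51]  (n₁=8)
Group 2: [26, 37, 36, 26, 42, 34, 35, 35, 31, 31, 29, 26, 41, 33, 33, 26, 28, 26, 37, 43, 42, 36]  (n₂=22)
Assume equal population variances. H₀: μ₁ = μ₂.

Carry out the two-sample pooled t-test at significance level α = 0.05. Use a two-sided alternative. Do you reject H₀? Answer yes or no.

x̄₁=41.750, s₁=5.497, n₁=8
x̄₂=33.318, s₂=5.677, n₂=22
s_p² = [7·5.497² + 21·5.677²]/28 = 31.7240
SE = √(s_p²·(1/8+1/22)) = 2.3254
t = (41.750−33.318)/2.3254 = 3.6260
df = 28
p-value (two-sided) = 0.00113
At α=0.05: p < α → reject H₀

reject H₀: yes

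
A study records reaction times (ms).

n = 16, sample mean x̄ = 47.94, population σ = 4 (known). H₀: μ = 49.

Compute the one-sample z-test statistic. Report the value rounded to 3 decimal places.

test statistic = -1.060

SE = σ/√n = 4/√16 = 1.0000
z = (x̄−μ₀)/SE = (47.94−49)/1.0000 = -1.0600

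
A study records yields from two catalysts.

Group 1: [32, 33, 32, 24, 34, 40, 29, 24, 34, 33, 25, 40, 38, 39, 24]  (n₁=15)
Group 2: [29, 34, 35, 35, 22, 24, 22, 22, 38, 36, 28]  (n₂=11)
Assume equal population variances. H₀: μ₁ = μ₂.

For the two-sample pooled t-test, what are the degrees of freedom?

degrees of freedom = 24

df = n₁ + n₂ − 2 = 15 + 11 − 2 = 24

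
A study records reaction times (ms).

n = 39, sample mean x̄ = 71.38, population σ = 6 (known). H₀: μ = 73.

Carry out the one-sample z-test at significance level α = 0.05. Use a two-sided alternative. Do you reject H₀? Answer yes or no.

reject H₀: no

SE = σ/√n = 6/√39 = 0.9608
z = (x̄−μ₀)/SE = (71.38−73)/0.9608 = -1.6861
p-value (two-sided) = 0.09177
At α=0.05: p ≥ α → fail to reject H₀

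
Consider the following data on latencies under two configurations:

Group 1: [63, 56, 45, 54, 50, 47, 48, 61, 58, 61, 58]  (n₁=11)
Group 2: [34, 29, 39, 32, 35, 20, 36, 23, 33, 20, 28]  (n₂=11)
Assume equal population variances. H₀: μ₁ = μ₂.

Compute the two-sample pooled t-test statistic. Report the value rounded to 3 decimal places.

test statistic = 9.071

x̄₁=54.636, s₁=6.265, n₁=11
x̄₂=29.909, s₂=6.519, n₂=11
s_p² = [10·6.265² + 10·6.519²]/20 = 40.8727
SE = √(s_p²·(1/11+1/11)) = 2.7261
t = (54.636−29.909)/2.7261 = 9.0707
df = 20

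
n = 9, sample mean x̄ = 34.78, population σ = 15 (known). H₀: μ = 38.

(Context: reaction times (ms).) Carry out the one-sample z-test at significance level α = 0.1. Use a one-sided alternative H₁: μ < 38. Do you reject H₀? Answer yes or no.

reject H₀: no

SE = σ/√n = 15/√9 = 5.0000
z = (x̄−μ₀)/SE = (34.78−38)/5.0000 = -0.6440
p-value (one-sided, H₁ less) = 0.25979
At α=0.1: p ≥ α → fail to reject H₀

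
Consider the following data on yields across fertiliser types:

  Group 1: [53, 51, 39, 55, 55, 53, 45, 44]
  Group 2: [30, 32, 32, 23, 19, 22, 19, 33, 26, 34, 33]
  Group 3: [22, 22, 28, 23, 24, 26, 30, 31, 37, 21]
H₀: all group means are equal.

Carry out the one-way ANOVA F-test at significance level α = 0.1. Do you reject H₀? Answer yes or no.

reject H₀: yes

Group means [49.38, 27.55, 26.40], grand mean 33.172
SSB = Σnᵢ(x̄ᵢ−x̄)² = 2907.136; SSW = ΣΣ(x−x̄ᵢ)² = 829.002
MSB = 2907.136/2 = 1453.5678; MSW = 829.002/26 = 31.8847
F = MSB/MSW = 45.5883
df = (2, 26)
p-value (upper-tail) = 0.00000
At α=0.1: p < α → reject H₀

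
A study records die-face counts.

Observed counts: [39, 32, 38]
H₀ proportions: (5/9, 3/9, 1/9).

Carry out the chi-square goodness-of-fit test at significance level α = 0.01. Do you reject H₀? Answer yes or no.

reject H₀: yes

n = 109; E_i = n·p_i = [60.56, 36.33, 12.11]
χ² = (39−60.56)²/60.56 + (32−36.33)²/36.33 + (38−12.11)²/12.11 = 63.5303
df = 2
p-value (upper-tail) = 0.00000
At α=0.01: p < α → reject H₀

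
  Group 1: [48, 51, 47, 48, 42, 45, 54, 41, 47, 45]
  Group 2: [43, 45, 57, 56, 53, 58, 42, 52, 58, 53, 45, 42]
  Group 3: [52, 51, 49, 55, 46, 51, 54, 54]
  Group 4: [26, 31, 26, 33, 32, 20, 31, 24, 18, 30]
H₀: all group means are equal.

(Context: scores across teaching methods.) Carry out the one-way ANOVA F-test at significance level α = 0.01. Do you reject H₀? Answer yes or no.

Group means [46.80, 50.33, 51.50, 27.10], grand mean 43.875
SSB = Σnᵢ(x̄ᵢ−x̄)² = 3865.208; SSW = ΣΣ(x−x̄ᵢ)² = 901.167
MSB = 3865.208/3 = 1288.4028; MSW = 901.167/36 = 25.0324
F = MSB/MSW = 51.4694
df = (3, 36)
p-value (upper-tail) = 0.00000
At α=0.01: p < α → reject H₀

reject H₀: yes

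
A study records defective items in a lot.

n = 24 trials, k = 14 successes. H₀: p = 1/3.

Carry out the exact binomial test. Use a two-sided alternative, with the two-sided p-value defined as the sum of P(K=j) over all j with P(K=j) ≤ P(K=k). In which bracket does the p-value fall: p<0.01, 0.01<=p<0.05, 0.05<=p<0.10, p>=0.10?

Exact binomial: n=24, k=14, p₀=1/3=0.3333
P(X=j) = C(n,j)·p₀^j·(1−p₀)^(n−j); p = Σ P(X=j) over j with P(X=j) ≤ P(X=14)
p-value (two-sided) = 0.01521
→ bracket: 0.01<=p<0.05

p-value bracket: 0.01<=p<0.05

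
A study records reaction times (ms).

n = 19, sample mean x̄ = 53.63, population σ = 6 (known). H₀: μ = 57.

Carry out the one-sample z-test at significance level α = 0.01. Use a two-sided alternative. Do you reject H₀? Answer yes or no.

SE = σ/√n = 6/√19 = 1.3765
z = (x̄−μ₀)/SE = (53.63−57)/1.3765 = -2.4482
p-value (two-sided) = 0.01436
At α=0.01: p ≥ α → fail to reject H₀

reject H₀: no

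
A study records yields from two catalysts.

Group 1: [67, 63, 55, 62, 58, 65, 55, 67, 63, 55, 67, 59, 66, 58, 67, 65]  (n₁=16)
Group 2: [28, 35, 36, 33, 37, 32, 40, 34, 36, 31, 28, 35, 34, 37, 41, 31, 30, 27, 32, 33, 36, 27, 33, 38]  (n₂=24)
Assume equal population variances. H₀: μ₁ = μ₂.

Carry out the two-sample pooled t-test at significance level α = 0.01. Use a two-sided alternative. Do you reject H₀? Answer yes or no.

x̄₁=62.000, s₁=4.648, n₁=16
x̄₂=33.500, s₂=3.856, n₂=24
s_p² = [15·4.648² + 23·3.856²]/38 = 17.5263
SE = √(s_p²·(1/16+1/24)) = 1.3512
t = (62.000−33.500)/1.3512 = 21.0928
df = 38
p-value (two-sided) = 0.00000
At α=0.01: p < α → reject H₀

reject H₀: yes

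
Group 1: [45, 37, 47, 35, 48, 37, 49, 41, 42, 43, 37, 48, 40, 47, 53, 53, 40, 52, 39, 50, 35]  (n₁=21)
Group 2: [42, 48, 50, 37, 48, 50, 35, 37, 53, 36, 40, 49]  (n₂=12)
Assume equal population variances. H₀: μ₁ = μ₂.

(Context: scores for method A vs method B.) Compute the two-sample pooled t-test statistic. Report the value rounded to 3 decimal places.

x̄₁=43.714, s₁=5.985, n₁=21
x̄₂=43.750, s₂=6.552, n₂=12
s_p² = [20·5.985² + 11·6.552²]/31 = 38.3399
SE = √(s_p²·(1/21+1/12)) = 2.2407
t = (43.714−43.750)/2.2407 = -0.0159
df = 31

test statistic = -0.016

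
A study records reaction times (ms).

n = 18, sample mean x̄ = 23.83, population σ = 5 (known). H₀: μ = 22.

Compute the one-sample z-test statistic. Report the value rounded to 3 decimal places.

SE = σ/√n = 5/√18 = 1.1785
z = (x̄−μ₀)/SE = (23.83−22)/1.1785 = 1.5528

test statistic = 1.553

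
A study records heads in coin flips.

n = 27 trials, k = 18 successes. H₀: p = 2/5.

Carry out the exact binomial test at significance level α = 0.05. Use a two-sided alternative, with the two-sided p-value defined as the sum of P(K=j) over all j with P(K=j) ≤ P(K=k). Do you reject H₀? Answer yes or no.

Exact binomial: n=27, k=18, p₀=2/5=0.4000
P(X=j) = C(n,j)·p₀^j·(1−p₀)^(n−j); p = Σ P(X=j) over j with P(X=j) ≤ P(X=18)
p-value (two-sided) = 0.00568
At α=0.05: p < α → reject H₀

reject H₀: yes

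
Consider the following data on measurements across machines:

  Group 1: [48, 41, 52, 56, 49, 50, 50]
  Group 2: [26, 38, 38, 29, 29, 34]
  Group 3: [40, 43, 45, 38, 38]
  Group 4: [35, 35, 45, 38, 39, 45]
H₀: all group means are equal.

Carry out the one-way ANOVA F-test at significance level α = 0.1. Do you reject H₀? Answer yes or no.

reject H₀: yes

Group means [49.43, 32.33, 40.80, 39.50], grand mean 40.875
SSB = Σnᵢ(x̄ᵢ−x̄)² = 961.277; SSW = ΣΣ(x−x̄ᵢ)² = 395.348
MSB = 961.277/3 = 320.4258; MSW = 395.348/20 = 19.7674
F = MSB/MSW = 16.2098
df = (3, 20)
p-value (upper-tail) = 0.00001
At α=0.1: p < α → reject H₀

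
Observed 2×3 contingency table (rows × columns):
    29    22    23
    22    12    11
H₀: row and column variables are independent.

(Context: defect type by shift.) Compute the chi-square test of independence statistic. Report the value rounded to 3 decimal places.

Row totals [74, 45], col totals [51, 34, 34], n=119
χ² = (29−31.71)²/31.71 + (22−21.14)²/21.14 + (23−21.14)²/21.14 + (22−19.29)²/19.29 + (12−12.86)²/12.86 + (11−12.86)²/12.86 = 1.1376
df = 2

test statistic = 1.138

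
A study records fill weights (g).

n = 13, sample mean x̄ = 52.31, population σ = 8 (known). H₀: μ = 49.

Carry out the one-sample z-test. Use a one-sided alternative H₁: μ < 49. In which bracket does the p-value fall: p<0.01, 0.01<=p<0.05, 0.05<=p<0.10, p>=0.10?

p-value bracket: p>=0.10

SE = σ/√n = 8/√13 = 2.2188
z = (x̄−μ₀)/SE = (52.31−49)/2.2188 = 1.4918
p-value (one-sided, H₁ less) = 0.93212
→ bracket: p>=0.10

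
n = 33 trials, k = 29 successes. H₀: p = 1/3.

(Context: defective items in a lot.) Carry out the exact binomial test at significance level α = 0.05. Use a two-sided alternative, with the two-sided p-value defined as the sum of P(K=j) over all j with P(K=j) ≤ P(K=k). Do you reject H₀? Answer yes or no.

Exact binomial: n=33, k=29, p₀=1/3=0.3333
P(X=j) = C(n,j)·p₀^j·(1−p₀)^(n−j); p = Σ P(X=j) over j with P(X=j) ≤ P(X=29)
p-value (two-sided) = 0.00000
At α=0.05: p < α → reject H₀

reject H₀: yes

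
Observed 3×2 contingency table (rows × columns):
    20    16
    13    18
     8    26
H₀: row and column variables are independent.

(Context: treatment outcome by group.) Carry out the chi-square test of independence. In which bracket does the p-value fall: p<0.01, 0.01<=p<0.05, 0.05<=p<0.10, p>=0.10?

Row totals [36, 31, 34], col totals [41, 60], n=101
χ² = (20−14.61)²/14.61 + (16−21.39)²/21.39 + (13−12.58)²/12.58 + (18−18.42)²/18.42 + (8−13.80)²/13.80 + (26−20.20)²/20.20 = 7.4704
df = 2
p-value (upper-tail) = 0.02387
→ bracket: 0.01<=p<0.05

p-value bracket: 0.01<=p<0.05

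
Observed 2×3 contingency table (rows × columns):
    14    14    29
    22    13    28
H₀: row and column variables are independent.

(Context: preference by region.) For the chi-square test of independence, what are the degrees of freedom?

degrees of freedom = 2

df = (r−1)(c−1) = (2−1)·(3−1) = 2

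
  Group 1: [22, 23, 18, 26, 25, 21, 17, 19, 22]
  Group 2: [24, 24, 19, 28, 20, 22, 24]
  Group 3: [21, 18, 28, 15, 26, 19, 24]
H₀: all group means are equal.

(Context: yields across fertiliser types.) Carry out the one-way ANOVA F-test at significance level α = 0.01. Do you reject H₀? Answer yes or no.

Group means [21.44, 23.00, 21.57], grand mean 21.957
SSB = Σnᵢ(x̄ᵢ−x̄)² = 11.020; SSW = ΣΣ(x−x̄ᵢ)² = 257.937
MSB = 11.020/2 = 5.5100; MSW = 257.937/20 = 12.8968
F = MSB/MSW = 0.4272
df = (2, 20)
p-value (upper-tail) = 0.65812
At α=0.01: p ≥ α → fail to reject H₀

reject H₀: no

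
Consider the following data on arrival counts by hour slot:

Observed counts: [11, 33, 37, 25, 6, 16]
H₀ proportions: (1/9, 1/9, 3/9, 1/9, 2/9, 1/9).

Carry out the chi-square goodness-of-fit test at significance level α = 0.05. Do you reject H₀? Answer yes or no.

reject H₀: yes

n = 128; E_i = n·p_i = [14.22, 14.22, 42.67, 14.22, 28.44, 14.22]
χ² = (11−14.22)²/14.22 + (33−14.22)²/14.22 + (37−42.67)²/42.67 + (25−14.22)²/14.22 + (6−28.44)²/28.44 + (16−14.22)²/14.22 = 52.3750
df = 5
p-value (upper-tail) = 0.00000
At α=0.05: p < α → reject H₀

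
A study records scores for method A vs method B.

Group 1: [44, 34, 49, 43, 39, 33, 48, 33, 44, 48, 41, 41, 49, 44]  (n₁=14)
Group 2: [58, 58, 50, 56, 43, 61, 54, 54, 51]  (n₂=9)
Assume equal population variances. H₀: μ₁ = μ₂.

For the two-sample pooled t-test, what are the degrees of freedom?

df = n₁ + n₂ − 2 = 14 + 9 − 2 = 21

degrees of freedom = 21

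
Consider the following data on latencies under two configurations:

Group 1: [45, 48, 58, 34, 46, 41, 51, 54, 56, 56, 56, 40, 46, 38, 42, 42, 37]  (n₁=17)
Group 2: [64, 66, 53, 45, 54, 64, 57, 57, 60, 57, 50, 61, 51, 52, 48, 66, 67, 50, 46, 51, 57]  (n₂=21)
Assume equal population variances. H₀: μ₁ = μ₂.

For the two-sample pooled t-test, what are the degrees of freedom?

degrees of freedom = 36

df = n₁ + n₂ − 2 = 17 + 21 − 2 = 36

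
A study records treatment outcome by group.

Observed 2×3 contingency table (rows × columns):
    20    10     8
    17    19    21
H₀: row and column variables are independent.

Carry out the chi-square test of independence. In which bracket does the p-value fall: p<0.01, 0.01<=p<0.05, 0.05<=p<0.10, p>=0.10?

Row totals [38, 57], col totals [37, 29, 29], n=95
χ² = (20−14.80)²/14.80 + (10−11.60)²/11.60 + (8−11.60)²/11.60 + (17−22.20)²/22.20 + (19−17.40)²/17.40 + (21−17.40)²/17.40 = 5.2749
df = 2
p-value (upper-tail) = 0.07154
→ bracket: 0.05<=p<0.10

p-value bracket: 0.05<=p<0.10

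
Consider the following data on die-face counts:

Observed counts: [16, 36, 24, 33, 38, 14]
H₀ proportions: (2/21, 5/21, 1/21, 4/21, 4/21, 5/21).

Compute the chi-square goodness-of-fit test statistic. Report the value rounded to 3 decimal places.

n = 161; E_i = n·p_i = [15.33, 38.33, 7.67, 30.67, 30.67, 38.33]
χ² = (16−15.33)²/15.33 + (36−38.33)²/38.33 + (24−7.67)²/7.67 + (33−30.67)²/30.67 + (38−30.67)²/30.67 + (14−38.33)²/38.33 = 52.3457
df = 5

test statistic = 52.346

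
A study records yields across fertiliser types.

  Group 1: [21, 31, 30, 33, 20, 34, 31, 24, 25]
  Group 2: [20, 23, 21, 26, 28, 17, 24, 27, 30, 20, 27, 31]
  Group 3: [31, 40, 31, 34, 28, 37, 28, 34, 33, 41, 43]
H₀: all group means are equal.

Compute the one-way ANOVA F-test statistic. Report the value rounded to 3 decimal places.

Group means [27.67, 24.50, 34.55], grand mean 28.844
SSB = Σnᵢ(x̄ᵢ−x̄)² = 596.491; SSW = ΣΣ(x−x̄ᵢ)² = 693.727
MSB = 596.491/2 = 298.2457; MSW = 693.727/29 = 23.9216
F = MSB/MSW = 12.4676
df = (2, 29)

test statistic = 12.468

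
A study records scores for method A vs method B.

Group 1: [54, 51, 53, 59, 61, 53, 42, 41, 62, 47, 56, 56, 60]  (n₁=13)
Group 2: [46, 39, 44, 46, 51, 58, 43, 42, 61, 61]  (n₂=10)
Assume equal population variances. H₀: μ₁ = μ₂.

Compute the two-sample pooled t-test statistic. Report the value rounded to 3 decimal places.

x̄₁=53.462, s₁=6.778, n₁=13
x̄₂=49.100, s₂=8.171, n₂=10
s_p² = [12·6.778² + 9·8.171²]/21 = 54.8634
SE = √(s_p²·(1/13+1/10)) = 3.1155
t = (53.462−49.100)/3.1155 = 1.3999
df = 21

test statistic = 1.400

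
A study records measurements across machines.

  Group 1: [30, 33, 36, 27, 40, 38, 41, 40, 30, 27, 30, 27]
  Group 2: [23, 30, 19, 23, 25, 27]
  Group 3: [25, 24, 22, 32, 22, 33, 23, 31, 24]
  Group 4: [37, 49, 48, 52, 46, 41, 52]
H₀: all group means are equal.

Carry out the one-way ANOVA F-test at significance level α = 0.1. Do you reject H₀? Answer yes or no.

Group means [33.25, 24.50, 26.22, 46.43], grand mean 32.559
SSB = Σnᵢ(x̄ᵢ−x̄)² = 2103.363; SSW = ΣΣ(x−x̄ᵢ)² = 751.020
MSB = 2103.363/3 = 701.1208; MSW = 751.020/30 = 25.0340
F = MSB/MSW = 28.0068
df = (3, 30)
p-value (upper-tail) = 0.00000
At α=0.1: p < α → reject H₀

reject H₀: yes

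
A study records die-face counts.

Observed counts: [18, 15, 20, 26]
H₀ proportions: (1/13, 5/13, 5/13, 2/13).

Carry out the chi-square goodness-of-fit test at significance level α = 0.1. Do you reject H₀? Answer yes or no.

reject H₀: yes

n = 79; E_i = n·p_i = [6.08, 30.38, 30.38, 12.15]
χ² = (18−6.08)²/6.08 + (15−30.38)²/30.38 + (20−30.38)²/30.38 + (26−12.15)²/12.15 = 50.5063
df = 3
p-value (upper-tail) = 0.00000
At α=0.1: p < α → reject H₀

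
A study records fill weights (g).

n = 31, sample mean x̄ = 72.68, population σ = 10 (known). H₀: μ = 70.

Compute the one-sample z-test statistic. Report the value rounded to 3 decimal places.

test statistic = 1.492

SE = σ/√n = 10/√31 = 1.7961
z = (x̄−μ₀)/SE = (72.68−70)/1.7961 = 1.4922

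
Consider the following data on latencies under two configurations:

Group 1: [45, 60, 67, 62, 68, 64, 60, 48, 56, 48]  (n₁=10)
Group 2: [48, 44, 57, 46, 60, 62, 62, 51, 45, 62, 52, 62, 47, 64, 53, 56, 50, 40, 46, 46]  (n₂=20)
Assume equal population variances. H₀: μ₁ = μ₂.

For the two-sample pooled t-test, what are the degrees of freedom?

df = n₁ + n₂ − 2 = 10 + 20 − 2 = 28

degrees of freedom = 28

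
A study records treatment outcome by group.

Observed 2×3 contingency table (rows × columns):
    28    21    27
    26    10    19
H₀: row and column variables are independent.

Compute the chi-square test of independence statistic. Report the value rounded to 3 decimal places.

Row totals [76, 55], col totals [54, 31, 46], n=131
χ² = (28−31.33)²/31.33 + (21−17.98)²/17.98 + (27−26.69)²/26.69 + (26−22.67)²/22.67 + (10−13.02)²/13.02 + (19−19.31)²/19.31 = 2.0550
df = 2

test statistic = 2.055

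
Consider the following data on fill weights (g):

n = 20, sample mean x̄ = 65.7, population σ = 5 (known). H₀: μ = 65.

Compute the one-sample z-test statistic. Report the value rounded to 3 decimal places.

SE = σ/√n = 5/√20 = 1.1180
z = (x̄−μ₀)/SE = (65.7−65)/1.1180 = 0.6261

test statistic = 0.626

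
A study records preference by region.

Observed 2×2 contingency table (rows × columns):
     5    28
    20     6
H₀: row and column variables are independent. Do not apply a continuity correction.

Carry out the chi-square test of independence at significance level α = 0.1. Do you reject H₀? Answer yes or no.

Row totals [33, 26], col totals [25, 34], n=59
χ² = (5−13.98)²/13.98 + (28−19.02)²/19.02 + (20−11.02)²/11.02 + (6−14.98)²/14.98 = 22.7247
df = 1
p-value (upper-tail) = 0.00000
At α=0.1: p < α → reject H₀

reject H₀: yes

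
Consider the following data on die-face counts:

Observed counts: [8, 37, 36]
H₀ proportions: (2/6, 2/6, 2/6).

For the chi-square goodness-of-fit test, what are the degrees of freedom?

df = k − 1 = 3 − 1 = 2

degrees of freedom = 2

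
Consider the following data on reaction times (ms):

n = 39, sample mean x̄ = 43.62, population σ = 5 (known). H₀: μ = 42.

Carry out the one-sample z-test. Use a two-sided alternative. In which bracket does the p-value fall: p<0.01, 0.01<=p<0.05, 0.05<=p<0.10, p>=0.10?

SE = σ/√n = 5/√39 = 0.8006
z = (x̄−μ₀)/SE = (43.62−42)/0.8006 = 2.0234
p-value (two-sided) = 0.04303
→ bracket: 0.01<=p<0.05

p-value bracket: 0.01<=p<0.05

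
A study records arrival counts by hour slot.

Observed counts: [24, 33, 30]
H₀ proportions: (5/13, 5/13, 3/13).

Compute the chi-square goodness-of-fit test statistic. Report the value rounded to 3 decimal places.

n = 87; E_i = n·p_i = [33.46, 33.46, 20.08]
χ² = (24−33.46)²/33.46 + (33−33.46)²/33.46 + (30−20.08)²/20.08 = 7.5862
df = 2

test statistic = 7.586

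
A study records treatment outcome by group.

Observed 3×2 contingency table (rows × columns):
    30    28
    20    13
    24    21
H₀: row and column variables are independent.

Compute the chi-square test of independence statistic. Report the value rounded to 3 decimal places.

test statistic = 0.700

Row totals [58, 33, 45], col totals [74, 62], n=136
χ² = (30−31.56)²/31.56 + (28−26.44)²/26.44 + (20−17.96)²/17.96 + (13−15.04)²/15.04 + (24−24.49)²/24.49 + (21−20.51)²/20.51 = 0.7004
df = 2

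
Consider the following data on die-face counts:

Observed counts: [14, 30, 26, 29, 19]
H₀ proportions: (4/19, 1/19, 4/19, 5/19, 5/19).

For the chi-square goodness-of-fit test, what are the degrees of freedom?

degrees of freedom = 4

df = k − 1 = 5 − 1 = 4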